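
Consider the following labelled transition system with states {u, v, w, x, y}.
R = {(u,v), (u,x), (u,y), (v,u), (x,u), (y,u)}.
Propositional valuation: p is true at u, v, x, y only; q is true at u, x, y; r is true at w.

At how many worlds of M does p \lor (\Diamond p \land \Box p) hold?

Recall that \Box ψ holds at a world iff ψ holds at every accessible world, and \Diamond ψ holds iff ψ holds at some accessible world.
Let φ = p \lor (\Diamond p \land \Box p). Evaluate φ at each world:
  u (successors {v, x, y}): φ is true.
  v (successors {u}): φ is true.
  w (successors ∅): φ is false.
  x (successors {u}): φ is true.
  y (successors {u}): φ is true.
For instance, at v:
  At v: p is true, \Diamond p \land \Box p is true, so p \lor (\Diamond p \land \Box p) is true.
    At v: \Diamond p is true, \Box p is true, so \Diamond p \land \Box p is true.
      At v: \Diamond p requires p at some successor in {u}.
        p holds at u, so \Diamond p is true at v.
      At v: \Box p requires p at every successor {u}.
        At u: p is true.
      So \Box p is true at v.
Satisfying worlds: {u, v, x, y}

4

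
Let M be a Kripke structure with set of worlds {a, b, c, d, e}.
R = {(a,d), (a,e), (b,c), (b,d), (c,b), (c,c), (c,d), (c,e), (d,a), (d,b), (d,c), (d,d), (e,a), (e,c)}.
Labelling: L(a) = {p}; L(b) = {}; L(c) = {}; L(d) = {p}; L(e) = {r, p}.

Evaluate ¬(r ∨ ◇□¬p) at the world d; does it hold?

Recall that □ψ holds at a world iff ψ holds at every accessible world, and ◇ψ holds iff ψ holds at some accessible world.
At d: r ∨ ◇□¬p is false, so ¬(r ∨ ◇□¬p) is true.
  At d: r is false, ◇□¬p is false, so r ∨ ◇□¬p is false.
    At d: ◇□¬p requires □¬p at some successor in {a, b, c, d}.
      At a: □¬p is false.
      At b: □¬p is false.
      At c: □¬p is false.
      At d: □¬p is false.
    So ◇□¬p is false at d.

Yes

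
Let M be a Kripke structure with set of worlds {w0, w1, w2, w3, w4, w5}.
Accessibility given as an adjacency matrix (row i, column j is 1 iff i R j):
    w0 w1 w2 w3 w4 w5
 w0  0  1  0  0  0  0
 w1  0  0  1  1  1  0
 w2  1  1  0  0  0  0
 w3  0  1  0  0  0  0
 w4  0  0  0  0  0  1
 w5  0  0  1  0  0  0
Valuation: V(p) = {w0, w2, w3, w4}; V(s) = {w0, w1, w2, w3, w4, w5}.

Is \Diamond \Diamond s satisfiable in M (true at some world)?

Recall that \Diamond ψ holds at a world iff ψ holds at some accessible world.
Let φ = \Diamond \Diamond s. Evaluate φ at each world:
  w0 (successors {w1}): φ is true.
  w1 (successors {w2, w3, w4}): φ is true.
  w2 (successors {w0, w1}): φ is true.
  w3 (successors {w1}): φ is true.
  w4 (successors {w5}): φ is true.
  w5 (successors {w2}): φ is true.
Detail at w0 (witness):
  At w0: \Diamond \Diamond s requires \Diamond s at some successor in {w1}.
    \Diamond s holds at w1, so \Diamond \Diamond s is true at w0.
      At w1: \Diamond s requires s at some successor in {w2, w3, w4}.
        s holds at w2, so \Diamond s is true at w1.

Yes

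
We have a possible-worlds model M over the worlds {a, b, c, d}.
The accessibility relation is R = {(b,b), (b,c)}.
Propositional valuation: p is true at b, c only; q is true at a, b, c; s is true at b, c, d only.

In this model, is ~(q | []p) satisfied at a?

No

At a: q | []p is true, so ~(q | []p) is false.
  At a: q is true, []p is true, so q | []p is true.
    At a: no accessible worlds, so []p holds vacuously.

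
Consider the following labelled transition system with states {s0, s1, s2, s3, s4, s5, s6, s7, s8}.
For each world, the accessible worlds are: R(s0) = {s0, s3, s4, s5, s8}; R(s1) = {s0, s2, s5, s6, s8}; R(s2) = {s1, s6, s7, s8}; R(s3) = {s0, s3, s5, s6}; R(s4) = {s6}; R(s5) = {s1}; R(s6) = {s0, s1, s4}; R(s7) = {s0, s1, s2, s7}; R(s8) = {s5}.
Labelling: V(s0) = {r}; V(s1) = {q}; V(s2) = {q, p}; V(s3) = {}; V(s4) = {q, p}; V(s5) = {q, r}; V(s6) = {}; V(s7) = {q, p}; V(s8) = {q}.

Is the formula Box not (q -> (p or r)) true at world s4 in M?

No

At s4: Box not (q -> (p or r)) requires not (q -> (p or r)) at every successor {s6}.
  not (q -> (p or r)) fails at s6, so Box not (q -> (p or r)) is false at s4.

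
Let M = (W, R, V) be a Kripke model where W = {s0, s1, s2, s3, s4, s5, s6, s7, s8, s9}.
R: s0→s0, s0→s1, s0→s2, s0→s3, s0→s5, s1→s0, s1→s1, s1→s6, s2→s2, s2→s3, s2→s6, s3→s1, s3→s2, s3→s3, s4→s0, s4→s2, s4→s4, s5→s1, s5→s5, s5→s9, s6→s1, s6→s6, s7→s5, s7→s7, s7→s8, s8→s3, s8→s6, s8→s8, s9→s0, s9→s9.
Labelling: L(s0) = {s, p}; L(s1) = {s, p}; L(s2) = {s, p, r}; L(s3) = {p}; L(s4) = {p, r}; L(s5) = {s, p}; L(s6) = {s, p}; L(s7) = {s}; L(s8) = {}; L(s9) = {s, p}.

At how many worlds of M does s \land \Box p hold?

6

Let φ = s \land \Box p. Evaluate φ at each world:
  s0 (successors {s0, s1, s2, s3, s5}): φ is true.
  s1 (successors {s0, s1, s6}): φ is true.
  s2 (successors {s2, s3, s6}): φ is true.
  s3 (successors {s1, s2, s3}): φ is false.
  s4 (successors {s0, s2, s4}): φ is false.
  s5 (successors {s1, s5, s9}): φ is true.
  s6 (successors {s1, s6}): φ is true.
  s7 (successors {s5, s7, s8}): φ is false.
  s8 (successors {s3, s6, s8}): φ is false.
  s9 (successors {s0, s9}): φ is true.
For instance, at s1:
  At s1: s is true, \Box p is true, so s \land \Box p is true.
    At s1: \Box p requires p at every successor {s0, s1, s6}.
      At s0: p is true.
      At s1: p is true.
      At s6: p is true.
    So \Box p is true at s1.
Satisfying worlds: {s0, s1, s2, s5, s6, s9}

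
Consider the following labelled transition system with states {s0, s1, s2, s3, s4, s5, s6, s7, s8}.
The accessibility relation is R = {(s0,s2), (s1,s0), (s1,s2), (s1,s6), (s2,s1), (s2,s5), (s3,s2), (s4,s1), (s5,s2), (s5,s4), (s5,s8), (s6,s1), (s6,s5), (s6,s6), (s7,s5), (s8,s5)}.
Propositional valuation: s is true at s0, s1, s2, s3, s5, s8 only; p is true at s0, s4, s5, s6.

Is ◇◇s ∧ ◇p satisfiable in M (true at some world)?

Let φ = ◇◇s ∧ ◇p. Evaluate φ at each world:
  s0 (successors {s2}): φ is false.
  s1 (successors {s0, s2, s6}): φ is true.
  s2 (successors {s1, s5}): φ is true.
  s3 (successors {s2}): φ is false.
  s4 (successors {s1}): φ is false.
  s5 (successors {s2, s4, s8}): φ is true.
  s6 (successors {s1, s5, s6}): φ is true.
  s7 (successors {s5}): φ is true.
  s8 (successors {s5}): φ is true.
Detail at s1 (witness):
  At s1: ◇◇s is true, ◇p is true, so ◇◇s ∧ ◇p is true.
    At s1: ◇◇s requires ◇s at some successor in {s0, s2, s6}.
      ◇s holds at s0, so ◇◇s is true at s1.
    At s1: ◇p requires p at some successor in {s0, s2, s6}.
      p holds at s0, so ◇p is true at s1.

Yes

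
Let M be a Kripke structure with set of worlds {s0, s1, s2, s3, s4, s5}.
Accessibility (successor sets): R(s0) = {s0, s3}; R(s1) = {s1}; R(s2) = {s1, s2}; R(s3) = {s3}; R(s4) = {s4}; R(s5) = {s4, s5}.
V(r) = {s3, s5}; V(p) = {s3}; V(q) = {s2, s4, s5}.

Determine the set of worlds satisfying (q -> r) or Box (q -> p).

s0, s1, s3, s5

Recall that Box ψ holds at a world iff ψ holds at every accessible world, and Dia ψ holds iff ψ holds at some accessible world.
Let φ = (q -> r) or Box (q -> p). Evaluate φ at each world:
  s0 (successors {s0, s3}): φ is true.
  s1 (successors {s1}): φ is true.
  s2 (successors {s1, s2}): φ is false.
  s3 (successors {s3}): φ is true.
  s4 (successors {s4}): φ is false.
  s5 (successors {s4, s5}): φ is true.
For instance, at s0:
  At s0: q -> r is true, Box (q -> p) is true, so (q -> r) or Box (q -> p) is true.
    At s0: Box (q -> p) requires q -> p at every successor {s0, s3}.
      At s0: q -> p is true.
      At s3: q -> p is true.
    So Box (q -> p) is true at s0.
Satisfying worlds: {s0, s1, s3, s5}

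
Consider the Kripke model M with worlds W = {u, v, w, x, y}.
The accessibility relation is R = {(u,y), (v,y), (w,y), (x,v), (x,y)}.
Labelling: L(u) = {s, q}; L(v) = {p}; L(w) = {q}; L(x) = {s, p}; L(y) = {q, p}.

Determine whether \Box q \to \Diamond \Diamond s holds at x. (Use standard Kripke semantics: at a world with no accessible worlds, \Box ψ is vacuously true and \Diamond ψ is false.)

Yes

At x: \Box q is false, \Diamond \Diamond s is false, so \Box q \to \Diamond \Diamond s is true.
  At x: \Box q requires q at every successor {v, y}.
    q fails at v, so \Box q is false at x.
  At x: \Diamond \Diamond s requires \Diamond s at some successor in {v, y}.
    At v: \Diamond s is false.
    At y: \Diamond s is false.
  So \Diamond \Diamond s is false at x.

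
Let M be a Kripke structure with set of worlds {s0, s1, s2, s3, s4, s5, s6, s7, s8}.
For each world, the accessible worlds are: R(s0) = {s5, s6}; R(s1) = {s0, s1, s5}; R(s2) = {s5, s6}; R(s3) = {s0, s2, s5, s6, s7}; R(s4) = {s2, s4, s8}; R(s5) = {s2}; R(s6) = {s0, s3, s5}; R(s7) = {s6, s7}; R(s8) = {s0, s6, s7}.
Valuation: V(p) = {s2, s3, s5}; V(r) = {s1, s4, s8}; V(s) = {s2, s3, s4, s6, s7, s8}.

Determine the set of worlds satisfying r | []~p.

Let φ = r | []~p. Evaluate φ at each world:
  s0 (successors {s5, s6}): φ is false.
  s1 (successors {s0, s1, s5}): φ is true.
  s2 (successors {s5, s6}): φ is false.
  s3 (successors {s0, s2, s5, s6, s7}): φ is false.
  s4 (successors {s2, s4, s8}): φ is true.
  s5 (successors {s2}): φ is false.
  s6 (successors {s0, s3, s5}): φ is false.
  s7 (successors {s6, s7}): φ is true.
  s8 (successors {s0, s6, s7}): φ is true.
For instance, at s0:
  At s0: r is false, []~p is false, so r | []~p is false.
    At s0: []~p requires ~p at every successor {s5, s6}.
      ~p fails at s5, so []~p is false at s0.
Satisfying worlds: {s1, s4, s7, s8}

s1, s4, s7, s8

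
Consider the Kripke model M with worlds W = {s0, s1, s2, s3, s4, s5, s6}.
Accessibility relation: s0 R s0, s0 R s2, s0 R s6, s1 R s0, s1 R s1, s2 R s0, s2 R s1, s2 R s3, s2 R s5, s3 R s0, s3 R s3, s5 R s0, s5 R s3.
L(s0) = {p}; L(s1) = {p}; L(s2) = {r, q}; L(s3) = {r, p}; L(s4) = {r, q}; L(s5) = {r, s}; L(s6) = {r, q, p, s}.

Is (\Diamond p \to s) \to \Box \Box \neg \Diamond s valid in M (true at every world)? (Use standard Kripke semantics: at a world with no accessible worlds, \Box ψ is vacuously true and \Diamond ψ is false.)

Recall that \Box ψ holds at a world iff ψ holds at every accessible world, and \Diamond ψ holds iff ψ holds at some accessible world.
Let φ = (\Diamond p \to s) \to \Box \Box \neg \Diamond s. Evaluate φ at each world:
  s0 (successors {s0, s2, s6}): φ is true.
  s1 (successors {s0, s1}): φ is true.
  s2 (successors {s0, s1, s3, s5}): φ is true.
  s3 (successors {s0, s3}): φ is true.
  s4 (successors ∅): φ is true.
  s5 (successors {s0, s3}): φ is false.
  s6 (successors ∅): φ is true.
Detail at s5 (counterexample):
  At s5: \Diamond p \to s is true, \Box \Box \neg \Diamond s is false, so (\Diamond p \to s) \to \Box \Box \neg \Diamond s is false.
    At s5: \Diamond p is true, s is true, so \Diamond p \to s is true.
      At s5: \Diamond p requires p at some successor in {s0, s3}.
        p holds at s0, so \Diamond p is true at s5.
    At s5: \Box \Box \neg \Diamond s requires \Box \neg \Diamond s at every successor {s0, s3}.
      \Box \neg \Diamond s fails at s0, so \Box \Box \neg \Diamond s is false at s5.

No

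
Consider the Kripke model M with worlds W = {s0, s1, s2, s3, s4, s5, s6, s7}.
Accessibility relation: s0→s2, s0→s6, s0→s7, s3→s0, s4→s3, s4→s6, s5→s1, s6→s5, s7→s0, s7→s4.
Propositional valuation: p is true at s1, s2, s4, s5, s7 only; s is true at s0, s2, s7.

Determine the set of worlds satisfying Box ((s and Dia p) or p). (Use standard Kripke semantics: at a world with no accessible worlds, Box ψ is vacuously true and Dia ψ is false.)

s1, s2, s3, s5, s6, s7

Let φ = Box ((s and Dia p) or p). Evaluate φ at each world:
  s0 (successors {s2, s6, s7}): φ is false.
  s1 (successors ∅): φ is true.
  s2 (successors ∅): φ is true.
  s3 (successors {s0}): φ is true.
  s4 (successors {s3, s6}): φ is false.
  s5 (successors {s1}): φ is true.
  s6 (successors {s5}): φ is true.
  s7 (successors {s0, s4}): φ is true.
For instance, at s4:
  At s4: Box ((s and Dia p) or p) requires (s and Dia p) or p at every successor {s3, s6}.
    (s and Dia p) or p fails at s3, so Box ((s and Dia p) or p) is false at s4.
      At s3: s and Dia p is false, p is false, so (s and Dia p) or p is false.
Satisfying worlds: {s1, s2, s3, s5, s6, s7}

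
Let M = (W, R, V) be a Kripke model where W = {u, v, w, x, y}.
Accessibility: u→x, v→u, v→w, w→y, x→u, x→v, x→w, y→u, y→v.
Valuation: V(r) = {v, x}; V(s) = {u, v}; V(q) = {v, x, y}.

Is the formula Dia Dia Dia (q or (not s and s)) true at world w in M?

Yes

At w: Dia Dia Dia (q or (not s and s)) requires Dia Dia (q or (not s and s)) at some successor in {y}.
  Dia Dia (q or (not s and s)) holds at y, so Dia Dia Dia (q or (not s and s)) is true at w.
    At y: Dia Dia (q or (not s and s)) requires Dia (q or (not s and s)) at some successor in {u, v}.
      Dia (q or (not s and s)) holds at u, so Dia Dia (q or (not s and s)) is true at y.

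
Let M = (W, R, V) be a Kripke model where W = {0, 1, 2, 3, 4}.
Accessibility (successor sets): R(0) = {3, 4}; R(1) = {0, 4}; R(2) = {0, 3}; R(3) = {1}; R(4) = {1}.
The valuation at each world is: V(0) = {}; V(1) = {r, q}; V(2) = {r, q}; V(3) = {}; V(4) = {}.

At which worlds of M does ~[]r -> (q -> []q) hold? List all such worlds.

Let φ = ~[]r -> (q -> []q). Evaluate φ at each world:
  0 (successors {3, 4}): φ is true.
  1 (successors {0, 4}): φ is false.
  2 (successors {0, 3}): φ is false.
  3 (successors {1}): φ is true.
  4 (successors {1}): φ is true.
For instance, at 3:
  At 3: ~[]r is false, q -> []q is true, so ~[]r -> (q -> []q) is true.
    At 3: []r is true, so ~[]r is false.
      At 3: []r requires r at every successor {1}.
        At 1: r is true.
      So []r is true at 3.
    At 3: q is false, []q is true, so q -> []q is true.
      At 3: []q requires q at every successor {1}.
        At 1: q is true.
      So []q is true at 3.
Satisfying worlds: {0, 3, 4}

0, 3, 4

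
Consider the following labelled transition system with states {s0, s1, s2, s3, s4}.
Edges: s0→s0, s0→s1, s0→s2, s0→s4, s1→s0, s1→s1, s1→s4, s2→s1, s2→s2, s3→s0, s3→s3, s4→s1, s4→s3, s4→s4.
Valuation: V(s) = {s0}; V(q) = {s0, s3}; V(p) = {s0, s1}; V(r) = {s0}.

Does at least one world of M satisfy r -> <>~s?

Yes

Let φ = r -> <>~s. Evaluate φ at each world:
  s0 (successors {s0, s1, s2, s4}): φ is true.
  s1 (successors {s0, s1, s4}): φ is true.
  s2 (successors {s1, s2}): φ is true.
  s3 (successors {s0, s3}): φ is true.
  s4 (successors {s1, s3, s4}): φ is true.
Detail at s0 (witness):
  At s0: r is true, <>~s is true, so r -> <>~s is true.
    At s0: <>~s requires ~s at some successor in {s0, s1, s2, s4}.
      ~s holds at s1, so <>~s is true at s0.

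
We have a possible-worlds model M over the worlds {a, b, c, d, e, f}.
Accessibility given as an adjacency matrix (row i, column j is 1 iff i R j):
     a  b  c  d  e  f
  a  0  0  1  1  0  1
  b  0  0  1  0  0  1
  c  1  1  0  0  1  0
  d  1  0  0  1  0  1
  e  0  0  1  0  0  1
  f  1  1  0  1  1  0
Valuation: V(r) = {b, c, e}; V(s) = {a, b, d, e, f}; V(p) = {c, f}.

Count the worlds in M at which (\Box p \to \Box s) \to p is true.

Let φ = (\Box p \to \Box s) \to p. Evaluate φ at each world:
  a (successors {c, d, f}): φ is false.
  b (successors {c, f}): φ is true.
  c (successors {a, b, e}): φ is true.
  d (successors {a, d, f}): φ is false.
  e (successors {c, f}): φ is true.
  f (successors {a, b, d, e}): φ is true.
For instance, at f:
  At f: \Box p \to \Box s is true, p is true, so (\Box p \to \Box s) \to p is true.
    At f: \Box p is false, \Box s is true, so \Box p \to \Box s is true.
      At f: \Box p requires p at every successor {a, b, d, e}.
        p fails at a, so \Box p is false at f.
      At f: \Box s requires s at every successor {a, b, d, e}.
        At a: s is true.
        At b: s is true.
        At d: s is true.
        At e: s is true.
      So \Box s is true at f.
Satisfying worlds: {b, c, e, f}

4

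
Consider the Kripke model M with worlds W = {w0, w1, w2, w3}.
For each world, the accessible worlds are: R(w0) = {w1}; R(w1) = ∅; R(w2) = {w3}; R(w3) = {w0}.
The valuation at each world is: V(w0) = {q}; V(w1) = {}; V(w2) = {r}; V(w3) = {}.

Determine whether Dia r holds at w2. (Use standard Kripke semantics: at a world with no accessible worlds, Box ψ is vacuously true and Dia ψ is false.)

At w2: Dia r requires r at some successor in {w3}.
  At w3: r is false.
So Dia r is false at w2.

No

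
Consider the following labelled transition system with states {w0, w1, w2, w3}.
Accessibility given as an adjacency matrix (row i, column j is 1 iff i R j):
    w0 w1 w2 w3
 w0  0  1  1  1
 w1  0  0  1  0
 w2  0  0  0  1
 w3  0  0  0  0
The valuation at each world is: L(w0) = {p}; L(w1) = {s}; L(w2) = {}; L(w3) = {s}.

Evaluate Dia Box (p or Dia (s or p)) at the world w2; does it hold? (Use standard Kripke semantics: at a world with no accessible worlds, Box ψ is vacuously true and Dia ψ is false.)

At w2: Dia Box (p or Dia (s or p)) requires Box (p or Dia (s or p)) at some successor in {w3}.
  Box (p or Dia (s or p)) holds at w3, so Dia Box (p or Dia (s or p)) is true at w2.
    At w3: no accessible worlds, so Box (p or Dia (s or p)) holds vacuously.

Yes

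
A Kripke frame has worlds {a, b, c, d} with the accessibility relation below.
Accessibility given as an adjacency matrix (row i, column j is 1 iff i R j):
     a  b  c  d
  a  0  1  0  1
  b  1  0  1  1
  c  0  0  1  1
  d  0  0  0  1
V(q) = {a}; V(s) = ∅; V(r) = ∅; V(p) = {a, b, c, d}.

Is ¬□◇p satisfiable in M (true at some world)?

Let φ = ¬□◇p. Evaluate φ at each world:
  a (successors {b, d}): φ is false.
  b (successors {a, c, d}): φ is false.
  c (successors {c, d}): φ is false.
  d (successors {d}): φ is false.
For instance, at d:
  At d: □◇p is true, so ¬□◇p is false.
    At d: □◇p requires ◇p at every successor {d}.
      At d: ◇p is true.
    So □◇p is true at d.

No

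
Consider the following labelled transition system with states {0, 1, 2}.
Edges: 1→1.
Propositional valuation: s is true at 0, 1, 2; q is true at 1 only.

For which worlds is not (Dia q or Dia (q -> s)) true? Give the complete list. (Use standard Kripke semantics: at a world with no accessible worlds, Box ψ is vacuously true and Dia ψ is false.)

Let φ = not (Dia q or Dia (q -> s)). Evaluate φ at each world:
  0 (successors ∅): φ is true.
  1 (successors {1}): φ is false.
  2 (successors ∅): φ is true.
For instance, at 1:
  At 1: Dia q or Dia (q -> s) is true, so not (Dia q or Dia (q -> s)) is false.
    At 1: Dia q is true, Dia (q -> s) is true, so Dia q or Dia (q -> s) is true.
      At 1: Dia q requires q at some successor in {1}.
        q holds at 1, so Dia q is true at 1.
      At 1: Dia (q -> s) requires q -> s at some successor in {1}.
        q -> s holds at 1, so Dia (q -> s) is true at 1.
Satisfying worlds: {0, 2}

0, 2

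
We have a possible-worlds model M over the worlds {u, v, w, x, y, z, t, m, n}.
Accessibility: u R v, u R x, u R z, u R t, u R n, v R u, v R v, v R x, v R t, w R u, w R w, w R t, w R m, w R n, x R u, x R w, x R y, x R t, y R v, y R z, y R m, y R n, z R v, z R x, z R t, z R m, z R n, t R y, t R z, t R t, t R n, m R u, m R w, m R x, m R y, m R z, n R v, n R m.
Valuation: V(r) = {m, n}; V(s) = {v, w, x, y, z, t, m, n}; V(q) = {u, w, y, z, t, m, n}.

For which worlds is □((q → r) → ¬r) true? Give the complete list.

Let φ = □((q → r) → ¬r). Evaluate φ at each world:
  u (successors {v, x, z, t, n}): φ is false.
  v (successors {u, v, x, t}): φ is true.
  w (successors {u, w, t, m, n}): φ is false.
  x (successors {u, w, y, t}): φ is true.
  y (successors {v, z, m, n}): φ is false.
  z (successors {v, x, t, m, n}): φ is false.
  t (successors {y, z, t, n}): φ is false.
  m (successors {u, w, x, y, z}): φ is true.
  n (successors {v, m}): φ is false.
For instance, at u:
  At u: □((q → r) → ¬r) requires (q → r) → ¬r at every successor {v, x, z, t, n}.
    (q → r) → ¬r fails at n, so □((q → r) → ¬r) is false at u.
Satisfying worlds: {v, x, m}

v, x, m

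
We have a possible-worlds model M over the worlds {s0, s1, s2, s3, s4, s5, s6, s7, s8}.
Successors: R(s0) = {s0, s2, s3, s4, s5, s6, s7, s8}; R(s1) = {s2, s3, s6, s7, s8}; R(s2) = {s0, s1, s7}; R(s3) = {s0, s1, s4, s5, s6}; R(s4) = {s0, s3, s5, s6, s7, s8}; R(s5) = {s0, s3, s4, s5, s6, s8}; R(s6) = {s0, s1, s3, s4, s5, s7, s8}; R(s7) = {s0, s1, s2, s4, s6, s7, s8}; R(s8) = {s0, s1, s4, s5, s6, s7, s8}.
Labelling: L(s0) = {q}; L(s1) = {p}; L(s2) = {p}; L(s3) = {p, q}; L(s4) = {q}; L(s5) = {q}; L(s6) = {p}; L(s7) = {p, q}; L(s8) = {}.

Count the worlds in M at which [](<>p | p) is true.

Let φ = [](<>p | p). Evaluate φ at each world:
  s0 (successors {s0, s2, s3, s4, s5, s6, s7, s8}): φ is true.
  s1 (successors {s2, s3, s6, s7, s8}): φ is true.
  s2 (successors {s0, s1, s7}): φ is true.
  s3 (successors {s0, s1, s4, s5, s6}): φ is true.
  s4 (successors {s0, s3, s5, s6, s7, s8}): φ is true.
  s5 (successors {s0, s3, s4, s5, s6, s8}): φ is true.
  s6 (successors {s0, s1, s3, s4, s5, s7, s8}): φ is true.
  s7 (successors {s0, s1, s2, s4, s6, s7, s8}): φ is true.
  s8 (successors {s0, s1, s4, s5, s6, s7, s8}): φ is true.
For instance, at s7:
  At s7: [](<>p | p) requires <>p | p at every successor {s0, s1, s2, s4, s6, s7, s8}.
    At s0: <>p | p is true.
    At s1: <>p | p is true.
    At s2: <>p | p is true.
    At s4: <>p | p is true.
    At s6: <>p | p is true.
    At s7: <>p | p is true.
    At s8: <>p | p is true.
  So [](<>p | p) is true at s7.
Satisfying worlds: {s0, s1, s2, s3, s4, s5, s6, s7, s8}

9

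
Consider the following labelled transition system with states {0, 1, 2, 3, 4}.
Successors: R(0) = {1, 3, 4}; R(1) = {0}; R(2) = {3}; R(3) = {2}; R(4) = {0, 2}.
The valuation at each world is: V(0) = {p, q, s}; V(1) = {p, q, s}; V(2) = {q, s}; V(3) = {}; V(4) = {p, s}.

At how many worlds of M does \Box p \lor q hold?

Recall that \Box ψ holds at a world iff ψ holds at every accessible world, and \Diamond ψ holds iff ψ holds at some accessible world.
Let φ = \Box p \lor q. Evaluate φ at each world:
  0 (successors {1, 3, 4}): φ is true.
  1 (successors {0}): φ is true.
  2 (successors {3}): φ is true.
  3 (successors {2}): φ is false.
  4 (successors {0, 2}): φ is false.
For instance, at 3:
  At 3: \Box p is false, q is false, so \Box p \lor q is false.
    At 3: \Box p requires p at every successor {2}.
      p fails at 2, so \Box p is false at 3.
Satisfying worlds: {0, 1, 2}

3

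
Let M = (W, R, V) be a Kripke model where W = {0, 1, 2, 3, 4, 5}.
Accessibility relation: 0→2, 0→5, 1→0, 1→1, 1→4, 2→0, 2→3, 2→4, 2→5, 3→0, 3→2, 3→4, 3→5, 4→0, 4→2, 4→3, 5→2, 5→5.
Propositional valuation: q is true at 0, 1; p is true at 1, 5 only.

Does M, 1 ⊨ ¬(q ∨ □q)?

No

At 1: q ∨ □q is true, so ¬(q ∨ □q) is false.
  At 1: q is true, □q is false, so q ∨ □q is true.
    At 1: □q requires q at every successor {0, 1, 4}.
      q fails at 4, so □q is false at 1.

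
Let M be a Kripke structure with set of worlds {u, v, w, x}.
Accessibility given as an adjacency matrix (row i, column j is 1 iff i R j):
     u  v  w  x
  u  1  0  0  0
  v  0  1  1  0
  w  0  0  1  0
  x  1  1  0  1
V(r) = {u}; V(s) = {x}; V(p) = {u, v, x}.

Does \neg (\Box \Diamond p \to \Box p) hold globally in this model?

Let φ = \neg (\Box \Diamond p \to \Box p). Evaluate φ at each world:
  u (successors {u}): φ is false.
  v (successors {v, w}): φ is false.
  w (successors {w}): φ is false.
  x (successors {u, v, x}): φ is false.
Detail at u (counterexample):
  At u: \Box \Diamond p \to \Box p is true, so \neg (\Box \Diamond p \to \Box p) is false.
    At u: \Box \Diamond p is true, \Box p is true, so \Box \Diamond p \to \Box p is true.
      At u: \Box \Diamond p requires \Diamond p at every successor {u}.
        At u: \Diamond p is true.
      So \Box \Diamond p is true at u.
      At u: \Box p requires p at every successor {u}.
        At u: p is true.
      So \Box p is true at u.

No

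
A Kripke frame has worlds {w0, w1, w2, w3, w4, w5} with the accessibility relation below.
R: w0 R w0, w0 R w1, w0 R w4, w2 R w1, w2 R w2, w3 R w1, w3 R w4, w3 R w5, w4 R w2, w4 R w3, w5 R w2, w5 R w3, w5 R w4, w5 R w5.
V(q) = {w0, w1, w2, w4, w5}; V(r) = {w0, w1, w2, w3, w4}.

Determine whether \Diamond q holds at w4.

At w4: \Diamond q requires q at some successor in {w2, w3}.
  q holds at w2, so \Diamond q is true at w4.

Yes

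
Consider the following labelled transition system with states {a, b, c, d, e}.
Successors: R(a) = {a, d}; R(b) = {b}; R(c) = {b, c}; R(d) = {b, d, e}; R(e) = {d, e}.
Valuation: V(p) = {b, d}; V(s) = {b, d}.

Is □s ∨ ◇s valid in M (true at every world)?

Yes

Let φ = □s ∨ ◇s. Evaluate φ at each world:
  a (successors {a, d}): φ is true.
  b (successors {b}): φ is true.
  c (successors {b, c}): φ is true.
  d (successors {b, d, e}): φ is true.
  e (successors {d, e}): φ is true.
For instance, at b:
  At b: □s is true, ◇s is true, so □s ∨ ◇s is true.
    At b: □s requires s at every successor {b}.
      At b: s is true.
    So □s is true at b.
    At b: ◇s requires s at some successor in {b}.
      s holds at b, so ◇s is true at b.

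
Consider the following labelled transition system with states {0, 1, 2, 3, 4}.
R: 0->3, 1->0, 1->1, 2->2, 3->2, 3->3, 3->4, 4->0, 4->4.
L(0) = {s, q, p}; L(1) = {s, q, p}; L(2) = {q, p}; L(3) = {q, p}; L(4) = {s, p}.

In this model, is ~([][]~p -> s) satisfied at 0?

At 0: [][]~p -> s is true, so ~([][]~p -> s) is false.
  At 0: [][]~p is false, s is true, so [][]~p -> s is true.
    At 0: [][]~p requires []~p at every successor {3}.
      []~p fails at 3, so [][]~p is false at 0.

No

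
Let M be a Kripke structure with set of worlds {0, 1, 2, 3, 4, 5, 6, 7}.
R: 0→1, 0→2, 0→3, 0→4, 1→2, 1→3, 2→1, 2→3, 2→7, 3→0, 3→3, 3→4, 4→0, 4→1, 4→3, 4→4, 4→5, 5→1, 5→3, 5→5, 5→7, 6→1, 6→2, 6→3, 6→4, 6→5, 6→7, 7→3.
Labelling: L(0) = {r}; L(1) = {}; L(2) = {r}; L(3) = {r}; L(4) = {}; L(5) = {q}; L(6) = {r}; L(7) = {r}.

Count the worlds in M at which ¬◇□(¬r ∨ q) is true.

Recall that □ψ holds at a world iff ψ holds at every accessible world, and ◇ψ holds iff ψ holds at some accessible world.
Let φ = ¬◇□(¬r ∨ q). Evaluate φ at each world:
  0 (successors {1, 2, 3, 4}): φ is true.
  1 (successors {2, 3}): φ is true.
  2 (successors {1, 3, 7}): φ is true.
  3 (successors {0, 3, 4}): φ is true.
  4 (successors {0, 1, 3, 4, 5}): φ is true.
  5 (successors {1, 3, 5, 7}): φ is true.
  6 (successors {1, 2, 3, 4, 5, 7}): φ is true.
  7 (successors {3}): φ is true.
For instance, at 5:
  At 5: ◇□(¬r ∨ q) is false, so ¬◇□(¬r ∨ q) is true.
    At 5: ◇□(¬r ∨ q) requires □(¬r ∨ q) at some successor in {1, 3, 5, 7}.
      At 1: □(¬r ∨ q) is false.
      At 3: □(¬r ∨ q) is false.
      At 5: □(¬r ∨ q) is false.
      At 7: □(¬r ∨ q) is false.
    So ◇□(¬r ∨ q) is false at 5.
Satisfying worlds: {0, 1, 2, 3, 4, 5, 6, 7}

8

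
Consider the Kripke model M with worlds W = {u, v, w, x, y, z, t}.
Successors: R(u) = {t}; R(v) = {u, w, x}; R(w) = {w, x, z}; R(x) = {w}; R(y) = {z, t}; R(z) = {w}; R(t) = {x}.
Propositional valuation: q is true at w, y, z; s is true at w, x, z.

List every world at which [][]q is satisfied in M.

Recall that []ψ holds at a world iff ψ holds at every accessible world, and <>ψ holds iff ψ holds at some accessible world.
Let φ = [][]q. Evaluate φ at each world:
  u (successors {t}): φ is false.
  v (successors {u, w, x}): φ is false.
  w (successors {w, x, z}): φ is false.
  x (successors {w}): φ is false.
  y (successors {z, t}): φ is false.
  z (successors {w}): φ is false.
  t (successors {x}): φ is true.
For instance, at t:
  At t: [][]q requires []q at every successor {x}.
      At x: []q requires q at every successor {w}.
        At w: q is true.
      So []q is true at x.
  So [][]q is true at t.
Satisfying worlds: {t}

t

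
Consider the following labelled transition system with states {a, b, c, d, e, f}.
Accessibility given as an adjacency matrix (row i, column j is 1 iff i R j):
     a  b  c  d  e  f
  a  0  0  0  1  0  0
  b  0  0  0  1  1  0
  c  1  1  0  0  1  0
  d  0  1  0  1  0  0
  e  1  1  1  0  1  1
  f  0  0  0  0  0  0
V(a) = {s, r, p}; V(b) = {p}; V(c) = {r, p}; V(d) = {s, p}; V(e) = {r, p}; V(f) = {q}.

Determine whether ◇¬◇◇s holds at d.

Recall that ◇ψ holds at a world iff ψ holds at some accessible world.
At d: ◇¬◇◇s requires ¬◇◇s at some successor in {b, d}.
  At b: ¬◇◇s is false.
  At d: ¬◇◇s is false.
So ◇¬◇◇s is false at d.

No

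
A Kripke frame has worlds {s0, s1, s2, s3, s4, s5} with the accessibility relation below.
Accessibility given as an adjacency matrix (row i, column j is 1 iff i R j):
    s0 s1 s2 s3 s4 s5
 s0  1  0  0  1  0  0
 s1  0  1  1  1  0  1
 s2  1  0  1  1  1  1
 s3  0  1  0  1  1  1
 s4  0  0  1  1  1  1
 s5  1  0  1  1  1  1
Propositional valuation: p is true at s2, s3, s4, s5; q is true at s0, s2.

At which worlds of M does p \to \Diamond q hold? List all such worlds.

Let φ = p \to \Diamond q. Evaluate φ at each world:
  s0 (successors {s0, s3}): φ is true.
  s1 (successors {s1, s2, s3, s5}): φ is true.
  s2 (successors {s0, s2, s3, s4, s5}): φ is true.
  s3 (successors {s1, s3, s4, s5}): φ is false.
  s4 (successors {s2, s3, s4, s5}): φ is true.
  s5 (successors {s0, s2, s3, s4, s5}): φ is true.
For instance, at s4:
  At s4: p is true, \Diamond q is true, so p \to \Diamond q is true.
    At s4: \Diamond q requires q at some successor in {s2, s3, s4, s5}.
      q holds at s2, so \Diamond q is true at s4.
Satisfying worlds: {s0, s1, s2, s4, s5}

s0, s1, s2, s4, s5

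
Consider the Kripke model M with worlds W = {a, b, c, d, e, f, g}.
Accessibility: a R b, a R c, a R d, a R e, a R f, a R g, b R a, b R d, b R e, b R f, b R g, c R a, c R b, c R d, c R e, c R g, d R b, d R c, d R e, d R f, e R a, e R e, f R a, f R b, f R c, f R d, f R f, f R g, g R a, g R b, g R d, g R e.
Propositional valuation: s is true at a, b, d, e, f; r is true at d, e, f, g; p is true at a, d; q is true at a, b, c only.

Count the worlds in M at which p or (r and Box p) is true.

2

Recall that Box ψ holds at a world iff ψ holds at every accessible world, and Dia ψ holds iff ψ holds at some accessible world.
Let φ = p or (r and Box p). Evaluate φ at each world:
  a (successors {b, c, d, e, f, g}): φ is true.
  b (successors {a, d, e, f, g}): φ is false.
  c (successors {a, b, d, e, g}): φ is false.
  d (successors {b, c, e, f}): φ is true.
  e (successors {a, e}): φ is false.
  f (successors {a, b, c, d, f, g}): φ is false.
  g (successors {a, b, d, e}): φ is false.
For instance, at e:
  At e: p is false, r and Box p is false, so p or (r and Box p) is false.
    At e: r is true, Box p is false, so r and Box p is false.
      At e: Box p requires p at every successor {a, e}.
        p fails at e, so Box p is false at e.
Satisfying worlds: {a, d}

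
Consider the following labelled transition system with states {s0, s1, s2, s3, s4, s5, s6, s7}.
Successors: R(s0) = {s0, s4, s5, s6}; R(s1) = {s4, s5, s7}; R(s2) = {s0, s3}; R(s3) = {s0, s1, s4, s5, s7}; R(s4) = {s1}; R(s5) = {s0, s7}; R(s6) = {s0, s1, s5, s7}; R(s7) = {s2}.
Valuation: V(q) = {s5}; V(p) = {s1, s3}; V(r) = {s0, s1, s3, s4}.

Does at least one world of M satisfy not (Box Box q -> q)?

Let φ = not (Box Box q -> q). Evaluate φ at each world:
  s0 (successors {s0, s4, s5, s6}): φ is false.
  s1 (successors {s4, s5, s7}): φ is false.
  s2 (successors {s0, s3}): φ is false.
  s3 (successors {s0, s1, s4, s5, s7}): φ is false.
  s4 (successors {s1}): φ is false.
  s5 (successors {s0, s7}): φ is false.
  s6 (successors {s0, s1, s5, s7}): φ is false.
  s7 (successors {s2}): φ is false.
For instance, at s2:
  At s2: Box Box q -> q is true, so not (Box Box q -> q) is false.
    At s2: Box Box q is false, q is false, so Box Box q -> q is true.
      At s2: Box Box q requires Box q at every successor {s0, s3}.
        Box q fails at s0, so Box Box q is false at s2.

No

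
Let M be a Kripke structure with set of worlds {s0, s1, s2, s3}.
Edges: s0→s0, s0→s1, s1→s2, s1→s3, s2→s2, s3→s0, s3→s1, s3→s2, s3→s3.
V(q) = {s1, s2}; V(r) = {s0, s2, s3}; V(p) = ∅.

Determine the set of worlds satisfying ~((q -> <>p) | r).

Let φ = ~((q -> <>p) | r). Evaluate φ at each world:
  s0 (successors {s0, s1}): φ is false.
  s1 (successors {s2, s3}): φ is true.
  s2 (successors {s2}): φ is false.
  s3 (successors {s0, s1, s2, s3}): φ is false.
For instance, at s2:
  At s2: (q -> <>p) | r is true, so ~((q -> <>p) | r) is false.
    At s2: q -> <>p is false, r is true, so (q -> <>p) | r is true.
      At s2: q is true, <>p is false, so q -> <>p is false.
Satisfying worlds: {s1}

s1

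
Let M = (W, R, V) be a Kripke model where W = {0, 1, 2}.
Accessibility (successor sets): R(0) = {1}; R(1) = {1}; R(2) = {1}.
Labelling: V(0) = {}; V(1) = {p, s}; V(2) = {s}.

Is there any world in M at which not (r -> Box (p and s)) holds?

Let φ = not (r -> Box (p and s)). Evaluate φ at each world:
  0 (successors {1}): φ is false.
  1 (successors {1}): φ is false.
  2 (successors {1}): φ is false.
For instance, at 0:
  At 0: r -> Box (p and s) is true, so not (r -> Box (p and s)) is false.
    At 0: r is false, Box (p and s) is true, so r -> Box (p and s) is true.
      At 0: Box (p and s) requires p and s at every successor {1}.
        At 1: p and s is true.
      So Box (p and s) is true at 0.

No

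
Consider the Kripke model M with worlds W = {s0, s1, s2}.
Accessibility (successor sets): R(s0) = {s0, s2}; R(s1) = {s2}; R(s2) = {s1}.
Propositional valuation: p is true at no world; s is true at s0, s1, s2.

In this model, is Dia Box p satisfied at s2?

At s2: Dia Box p requires Box p at some successor in {s1}.
  At s1: Box p is false.
So Dia Box p is false at s2.

No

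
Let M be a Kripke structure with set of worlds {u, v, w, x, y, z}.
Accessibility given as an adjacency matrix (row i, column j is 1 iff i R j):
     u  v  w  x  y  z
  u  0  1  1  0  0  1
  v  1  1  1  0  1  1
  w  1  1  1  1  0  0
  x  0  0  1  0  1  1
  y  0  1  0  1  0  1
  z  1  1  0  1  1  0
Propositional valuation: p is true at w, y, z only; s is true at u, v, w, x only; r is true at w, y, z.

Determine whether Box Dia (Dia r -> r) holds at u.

Recall that Box ψ holds at a world iff ψ holds at every accessible world, and Dia ψ holds iff ψ holds at some accessible world.
At u: Box Dia (Dia r -> r) requires Dia (Dia r -> r) at every successor {v, w, z}.
    At v: Dia (Dia r -> r) requires Dia r -> r at some successor in {u, v, w, y, z}.
      Dia r -> r holds at w, so Dia (Dia r -> r) is true at v.
    At w: Dia (Dia r -> r) requires Dia r -> r at some successor in {u, v, w, x}.
      Dia r -> r holds at w, so Dia (Dia r -> r) is true at w.
    At z: Dia (Dia r -> r) requires Dia r -> r at some successor in {u, v, x, y}.
      Dia r -> r holds at y, so Dia (Dia r -> r) is true at z.
So Box Dia (Dia r -> r) is true at u.

Yes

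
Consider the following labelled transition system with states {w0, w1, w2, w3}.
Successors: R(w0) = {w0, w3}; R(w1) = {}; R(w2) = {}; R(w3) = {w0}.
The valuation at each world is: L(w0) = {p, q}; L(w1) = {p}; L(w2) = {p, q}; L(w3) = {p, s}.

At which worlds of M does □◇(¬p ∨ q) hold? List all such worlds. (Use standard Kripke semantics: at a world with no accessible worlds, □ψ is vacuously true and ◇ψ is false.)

Let φ = □◇(¬p ∨ q). Evaluate φ at each world:
  w0 (successors {w0, w3}): φ is true.
  w1 (successors ∅): φ is true.
  w2 (successors ∅): φ is true.
  w3 (successors {w0}): φ is true.
For instance, at w3:
  At w3: □◇(¬p ∨ q) requires ◇(¬p ∨ q) at every successor {w0}.
      At w0: ◇(¬p ∨ q) requires ¬p ∨ q at some successor in {w0, w3}.
        ¬p ∨ q holds at w0, so ◇(¬p ∨ q) is true at w0.
  So □◇(¬p ∨ q) is true at w3.
Satisfying worlds: {w0, w1, w2, w3}

w0, w1, w2, w3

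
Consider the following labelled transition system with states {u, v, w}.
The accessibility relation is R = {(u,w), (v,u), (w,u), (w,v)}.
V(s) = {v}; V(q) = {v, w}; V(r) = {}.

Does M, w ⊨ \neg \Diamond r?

At w: \Diamond r is false, so \neg \Diamond r is true.
  At w: \Diamond r requires r at some successor in {u, v}.
    At u: r is false.
    At v: r is false.
  So \Diamond r is false at w.

Yes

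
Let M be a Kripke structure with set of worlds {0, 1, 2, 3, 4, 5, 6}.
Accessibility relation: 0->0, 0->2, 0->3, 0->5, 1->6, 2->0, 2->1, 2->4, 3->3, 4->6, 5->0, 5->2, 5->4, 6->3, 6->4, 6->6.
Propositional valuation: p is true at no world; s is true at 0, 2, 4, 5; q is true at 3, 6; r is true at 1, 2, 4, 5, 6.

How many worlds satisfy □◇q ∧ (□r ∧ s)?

1

Let φ = □◇q ∧ (□r ∧ s). Evaluate φ at each world:
  0 (successors {0, 2, 3, 5}): φ is false.
  1 (successors {6}): φ is false.
  2 (successors {0, 1, 4}): φ is false.
  3 (successors {3}): φ is false.
  4 (successors {6}): φ is true.
  5 (successors {0, 2, 4}): φ is false.
  6 (successors {3, 4, 6}): φ is false.
For instance, at 2:
  At 2: □◇q is true, □r ∧ s is false, so □◇q ∧ (□r ∧ s) is false.
    At 2: □◇q requires ◇q at every successor {0, 1, 4}.
      At 0: ◇q is true.
      At 1: ◇q is true.
      At 4: ◇q is true.
    So □◇q is true at 2.
    At 2: □r is false, s is true, so □r ∧ s is false.
      At 2: □r requires r at every successor {0, 1, 4}.
        r fails at 0, so □r is false at 2.
Satisfying worlds: {4}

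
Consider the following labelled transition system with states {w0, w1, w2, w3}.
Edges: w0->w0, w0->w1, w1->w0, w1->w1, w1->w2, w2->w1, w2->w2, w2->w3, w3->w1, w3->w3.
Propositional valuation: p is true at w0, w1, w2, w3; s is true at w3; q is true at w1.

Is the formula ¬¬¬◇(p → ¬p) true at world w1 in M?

Yes

Recall that ◇ψ holds at a world iff ψ holds at some accessible world.
At w1: ¬¬◇(p → ¬p) is false, so ¬¬¬◇(p → ¬p) is true.
  At w1: ¬◇(p → ¬p) is true, so ¬¬◇(p → ¬p) is false.
    At w1: ◇(p → ¬p) is false, so ¬◇(p → ¬p) is true.
      At w1: ◇(p → ¬p) requires p → ¬p at some successor in {w0, w1, w2}.
        At w0: p → ¬p is false.
        At w1: p → ¬p is false.
        At w2: p → ¬p is false.
      So ◇(p → ¬p) is false at w1.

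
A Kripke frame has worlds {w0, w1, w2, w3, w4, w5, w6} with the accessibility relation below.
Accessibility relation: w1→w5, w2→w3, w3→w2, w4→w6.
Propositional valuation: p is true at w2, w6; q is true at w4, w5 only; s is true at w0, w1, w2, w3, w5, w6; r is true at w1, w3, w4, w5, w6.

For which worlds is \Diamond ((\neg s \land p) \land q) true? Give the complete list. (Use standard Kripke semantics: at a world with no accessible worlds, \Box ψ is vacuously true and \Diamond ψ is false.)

none

Let φ = \Diamond ((\neg s \land p) \land q). Evaluate φ at each world:
  w0 (successors ∅): φ is false.
  w1 (successors {w5}): φ is false.
  w2 (successors {w3}): φ is false.
  w3 (successors {w2}): φ is false.
  w4 (successors {w6}): φ is false.
  w5 (successors ∅): φ is false.
  w6 (successors ∅): φ is false.
For instance, at w1:
  At w1: \Diamond ((\neg s \land p) \land q) requires (\neg s \land p) \land q at some successor in {w5}.
    At w5: (\neg s \land p) \land q is false.
  So \Diamond ((\neg s \land p) \land q) is false at w1.
Satisfying worlds: none.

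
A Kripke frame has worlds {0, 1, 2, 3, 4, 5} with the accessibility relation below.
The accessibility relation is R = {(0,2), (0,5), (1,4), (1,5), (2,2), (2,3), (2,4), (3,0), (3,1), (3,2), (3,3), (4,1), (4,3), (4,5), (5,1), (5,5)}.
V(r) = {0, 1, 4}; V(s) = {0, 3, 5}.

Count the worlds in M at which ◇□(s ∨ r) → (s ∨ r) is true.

Let φ = ◇□(s ∨ r) → (s ∨ r). Evaluate φ at each world:
  0 (successors {2, 5}): φ is true.
  1 (successors {4, 5}): φ is true.
  2 (successors {2, 3, 4}): φ is false.
  3 (successors {0, 1, 2, 3}): φ is true.
  4 (successors {1, 3, 5}): φ is true.
  5 (successors {1, 5}): φ is true.
For instance, at 3:
  At 3: ◇□(s ∨ r) is true, s ∨ r is true, so ◇□(s ∨ r) → (s ∨ r) is true.
    At 3: ◇□(s ∨ r) requires □(s ∨ r) at some successor in {0, 1, 2, 3}.
      □(s ∨ r) holds at 1, so ◇□(s ∨ r) is true at 3.
Satisfying worlds: {0, 1, 3, 4, 5}

5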